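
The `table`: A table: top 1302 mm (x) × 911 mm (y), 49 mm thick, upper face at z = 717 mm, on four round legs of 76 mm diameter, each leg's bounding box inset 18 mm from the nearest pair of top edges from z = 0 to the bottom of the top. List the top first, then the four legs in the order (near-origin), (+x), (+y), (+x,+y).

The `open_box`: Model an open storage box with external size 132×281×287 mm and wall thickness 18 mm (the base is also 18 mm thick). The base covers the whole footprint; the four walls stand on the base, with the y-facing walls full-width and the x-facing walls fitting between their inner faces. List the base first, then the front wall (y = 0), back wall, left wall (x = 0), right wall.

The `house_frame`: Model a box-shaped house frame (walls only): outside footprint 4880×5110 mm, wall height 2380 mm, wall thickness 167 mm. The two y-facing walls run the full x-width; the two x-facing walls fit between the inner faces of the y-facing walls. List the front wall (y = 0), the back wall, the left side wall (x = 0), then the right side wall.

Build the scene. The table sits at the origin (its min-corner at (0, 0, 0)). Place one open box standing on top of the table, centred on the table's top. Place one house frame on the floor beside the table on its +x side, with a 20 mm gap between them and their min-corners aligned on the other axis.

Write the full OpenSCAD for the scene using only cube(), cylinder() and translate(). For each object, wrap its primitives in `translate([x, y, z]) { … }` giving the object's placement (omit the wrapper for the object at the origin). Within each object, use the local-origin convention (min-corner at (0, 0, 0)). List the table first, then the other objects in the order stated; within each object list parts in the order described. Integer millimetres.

translate([0, 0, 668]) cube([1302, 911, 49]);
translate([56, 56, 0]) cylinder(h = 668, r = 38);
translate([1246, 56, 0]) cylinder(h = 668, r = 38);
translate([56, 855, 0]) cylinder(h = 668, r = 38);
translate([1246, 855, 0]) cylinder(h = 668, r = 38);
translate([585, 315, 717]) {
  cube([132, 281, 18]);
  translate([0, 0, 18]) cube([132, 18, 269]);
  translate([0, 263, 18]) cube([132, 18, 269]);
  translate([0, 18, 18]) cube([18, 245, 269]);
  translate([114, 18, 18]) cube([18, 245, 269]);
}
translate([1322, 0, 0]) {
  cube([4880, 167, 2380]);
  translate([0, 4943, 0]) cube([4880, 167, 2380]);
  translate([0, 167, 0]) cube([167, 4776, 2380]);
  translate([4713, 167, 0]) cube([167, 4776, 2380]);
}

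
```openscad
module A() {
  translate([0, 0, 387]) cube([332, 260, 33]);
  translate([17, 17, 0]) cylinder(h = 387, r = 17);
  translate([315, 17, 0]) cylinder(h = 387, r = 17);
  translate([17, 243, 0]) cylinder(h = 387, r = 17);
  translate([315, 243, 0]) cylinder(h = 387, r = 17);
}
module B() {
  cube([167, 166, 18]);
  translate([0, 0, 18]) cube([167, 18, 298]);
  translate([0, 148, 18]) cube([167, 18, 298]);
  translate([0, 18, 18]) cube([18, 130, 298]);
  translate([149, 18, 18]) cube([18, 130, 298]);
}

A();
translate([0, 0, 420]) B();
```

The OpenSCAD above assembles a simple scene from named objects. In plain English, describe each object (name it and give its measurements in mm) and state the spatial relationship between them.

A is a four-legged stool. The seat is 332×260 mm, 33 mm thick, top at z = 420 mm. It stands on four round legs, each 34 mm in diameter, from z = 0 to the seat underside, each leg's axis is inset half a diameter from the nearest pair of seat edges (so the leg's bounding box is flush with the corner).

B is an open storage box with external size 167×166×316 mm and wall thickness 18 mm (the base is also 18 mm thick). The base covers the whole footprint; the four walls stand on the base, with the y-facing walls full-width and the x-facing walls fitting between their inner faces.

The open box is on top of the stool.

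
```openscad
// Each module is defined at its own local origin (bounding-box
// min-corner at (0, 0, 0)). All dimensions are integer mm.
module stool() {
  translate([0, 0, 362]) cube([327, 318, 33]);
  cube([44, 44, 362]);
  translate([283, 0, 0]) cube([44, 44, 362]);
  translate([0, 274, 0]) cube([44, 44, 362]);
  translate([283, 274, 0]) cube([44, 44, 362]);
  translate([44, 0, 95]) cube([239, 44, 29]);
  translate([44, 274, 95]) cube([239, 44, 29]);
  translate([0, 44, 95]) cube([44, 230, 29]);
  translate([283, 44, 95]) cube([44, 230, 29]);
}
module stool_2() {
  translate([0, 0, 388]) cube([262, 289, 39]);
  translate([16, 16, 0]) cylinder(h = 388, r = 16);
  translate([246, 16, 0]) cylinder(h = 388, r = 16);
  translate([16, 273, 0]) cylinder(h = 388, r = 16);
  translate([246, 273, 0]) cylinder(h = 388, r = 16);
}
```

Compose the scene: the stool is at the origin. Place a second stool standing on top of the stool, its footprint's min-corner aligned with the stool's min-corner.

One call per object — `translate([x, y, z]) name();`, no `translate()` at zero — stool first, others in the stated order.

stool();
translate([0, 0, 395]) stool_2();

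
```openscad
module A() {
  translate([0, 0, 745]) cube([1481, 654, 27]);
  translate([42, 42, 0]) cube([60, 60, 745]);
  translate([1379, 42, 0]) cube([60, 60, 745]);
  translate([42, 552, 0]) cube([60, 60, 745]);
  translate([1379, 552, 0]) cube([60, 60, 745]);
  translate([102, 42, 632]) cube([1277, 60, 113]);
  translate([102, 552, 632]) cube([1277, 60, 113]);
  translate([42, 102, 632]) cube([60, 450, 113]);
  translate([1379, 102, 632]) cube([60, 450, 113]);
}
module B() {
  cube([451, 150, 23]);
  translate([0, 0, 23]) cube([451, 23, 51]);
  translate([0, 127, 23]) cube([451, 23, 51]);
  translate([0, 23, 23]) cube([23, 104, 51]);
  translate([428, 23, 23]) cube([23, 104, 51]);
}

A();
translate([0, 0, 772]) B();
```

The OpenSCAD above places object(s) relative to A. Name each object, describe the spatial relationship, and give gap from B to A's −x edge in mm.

The open box's min-x is at 0; the table's min-x is 0; gap = 0 mm.

A is a table. B is an open box. The open box is on top of the table. The gap from the open box to the table's −x edge is 0 mm.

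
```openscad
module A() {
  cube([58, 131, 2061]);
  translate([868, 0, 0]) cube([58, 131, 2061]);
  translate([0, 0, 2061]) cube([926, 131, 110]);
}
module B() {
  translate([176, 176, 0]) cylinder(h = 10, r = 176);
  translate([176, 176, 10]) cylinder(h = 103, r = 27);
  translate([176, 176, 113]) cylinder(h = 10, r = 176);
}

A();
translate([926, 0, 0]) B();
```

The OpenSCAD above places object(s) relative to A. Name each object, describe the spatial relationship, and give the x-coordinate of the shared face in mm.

A is a door frame. B is a spool. The spool is against the door frame's +x side, with their −y faces flush. The x-coordinate of the shared face is 926 mm.

The door frame's +x face and the spool's −x face are both at x = 926 mm.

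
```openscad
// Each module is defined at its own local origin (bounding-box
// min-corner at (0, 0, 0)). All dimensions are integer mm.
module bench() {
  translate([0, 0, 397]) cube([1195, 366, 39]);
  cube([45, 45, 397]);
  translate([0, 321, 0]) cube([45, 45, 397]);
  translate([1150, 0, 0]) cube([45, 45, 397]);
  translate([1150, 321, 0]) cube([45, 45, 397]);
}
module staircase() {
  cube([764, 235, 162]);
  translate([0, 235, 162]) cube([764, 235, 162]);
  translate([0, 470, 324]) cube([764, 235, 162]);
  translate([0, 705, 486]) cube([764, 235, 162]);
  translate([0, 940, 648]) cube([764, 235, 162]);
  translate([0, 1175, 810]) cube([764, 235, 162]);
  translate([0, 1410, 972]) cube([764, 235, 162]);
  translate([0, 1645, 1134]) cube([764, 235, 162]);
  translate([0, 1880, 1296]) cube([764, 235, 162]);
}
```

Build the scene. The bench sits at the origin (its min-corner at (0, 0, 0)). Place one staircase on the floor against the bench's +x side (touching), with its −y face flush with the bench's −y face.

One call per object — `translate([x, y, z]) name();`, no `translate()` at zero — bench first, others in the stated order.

bench();
translate([1195, 0, 0]) staircase();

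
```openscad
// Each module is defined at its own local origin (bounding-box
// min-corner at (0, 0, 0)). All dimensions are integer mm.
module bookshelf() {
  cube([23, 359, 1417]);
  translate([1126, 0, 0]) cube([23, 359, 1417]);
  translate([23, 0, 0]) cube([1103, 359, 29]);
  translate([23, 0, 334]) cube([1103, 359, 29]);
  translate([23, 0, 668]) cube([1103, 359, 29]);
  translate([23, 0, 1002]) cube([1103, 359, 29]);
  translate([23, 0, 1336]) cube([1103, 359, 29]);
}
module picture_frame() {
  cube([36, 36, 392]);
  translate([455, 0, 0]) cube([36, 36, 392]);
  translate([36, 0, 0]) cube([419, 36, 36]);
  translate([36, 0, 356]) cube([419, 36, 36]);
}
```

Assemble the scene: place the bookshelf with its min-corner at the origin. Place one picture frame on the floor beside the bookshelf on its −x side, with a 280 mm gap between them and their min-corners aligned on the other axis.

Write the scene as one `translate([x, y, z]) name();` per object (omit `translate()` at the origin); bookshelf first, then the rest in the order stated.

bookshelf();
translate([-771, 0, 0]) picture_frame();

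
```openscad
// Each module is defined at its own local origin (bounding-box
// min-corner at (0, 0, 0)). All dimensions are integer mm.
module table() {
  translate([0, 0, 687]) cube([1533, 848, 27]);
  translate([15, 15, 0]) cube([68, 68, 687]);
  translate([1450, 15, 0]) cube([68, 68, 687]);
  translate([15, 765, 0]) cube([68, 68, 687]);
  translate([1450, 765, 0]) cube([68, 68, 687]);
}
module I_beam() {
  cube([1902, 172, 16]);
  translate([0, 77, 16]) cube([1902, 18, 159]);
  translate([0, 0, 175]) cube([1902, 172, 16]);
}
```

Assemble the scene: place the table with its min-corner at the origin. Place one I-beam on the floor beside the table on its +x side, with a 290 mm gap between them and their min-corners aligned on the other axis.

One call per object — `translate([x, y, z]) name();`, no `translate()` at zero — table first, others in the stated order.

table();
translate([1823, 0, 0]) I_beam();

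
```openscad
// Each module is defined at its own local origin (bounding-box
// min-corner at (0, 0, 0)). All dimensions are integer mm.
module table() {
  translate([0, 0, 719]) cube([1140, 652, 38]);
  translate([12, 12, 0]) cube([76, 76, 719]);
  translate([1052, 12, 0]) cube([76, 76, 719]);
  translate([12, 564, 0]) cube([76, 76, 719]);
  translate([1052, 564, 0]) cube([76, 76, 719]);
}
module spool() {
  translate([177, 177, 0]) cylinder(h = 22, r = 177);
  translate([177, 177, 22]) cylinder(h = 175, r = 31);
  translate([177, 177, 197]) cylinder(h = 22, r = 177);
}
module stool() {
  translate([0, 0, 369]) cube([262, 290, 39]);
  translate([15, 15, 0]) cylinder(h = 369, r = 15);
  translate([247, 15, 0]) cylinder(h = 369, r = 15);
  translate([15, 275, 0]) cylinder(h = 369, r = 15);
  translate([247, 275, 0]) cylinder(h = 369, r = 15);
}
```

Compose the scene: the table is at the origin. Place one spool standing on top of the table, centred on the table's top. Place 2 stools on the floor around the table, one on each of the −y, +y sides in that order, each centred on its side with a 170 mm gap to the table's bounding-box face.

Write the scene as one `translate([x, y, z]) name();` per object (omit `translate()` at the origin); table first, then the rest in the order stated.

table();
translate([393, 149, 757]) spool();
translate([439, -460, 0]) stool();
translate([439, 822, 0]) stool();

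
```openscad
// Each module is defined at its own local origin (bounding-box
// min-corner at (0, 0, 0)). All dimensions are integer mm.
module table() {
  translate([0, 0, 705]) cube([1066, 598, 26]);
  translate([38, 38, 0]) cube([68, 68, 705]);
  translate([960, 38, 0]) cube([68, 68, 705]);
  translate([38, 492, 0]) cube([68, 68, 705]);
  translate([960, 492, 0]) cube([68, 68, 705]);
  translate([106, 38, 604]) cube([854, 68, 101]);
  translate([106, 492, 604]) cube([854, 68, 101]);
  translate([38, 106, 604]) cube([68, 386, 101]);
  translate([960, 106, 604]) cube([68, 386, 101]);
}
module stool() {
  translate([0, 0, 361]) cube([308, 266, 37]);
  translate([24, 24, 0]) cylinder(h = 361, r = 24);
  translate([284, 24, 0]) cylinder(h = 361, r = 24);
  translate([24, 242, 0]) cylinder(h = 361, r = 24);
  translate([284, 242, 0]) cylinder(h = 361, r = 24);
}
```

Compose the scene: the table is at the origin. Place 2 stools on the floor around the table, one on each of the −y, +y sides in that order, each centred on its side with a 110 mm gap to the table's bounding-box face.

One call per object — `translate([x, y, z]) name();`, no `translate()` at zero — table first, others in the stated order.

table();
translate([379, -376, 0]) stool();
translate([379, 708, 0]) stool();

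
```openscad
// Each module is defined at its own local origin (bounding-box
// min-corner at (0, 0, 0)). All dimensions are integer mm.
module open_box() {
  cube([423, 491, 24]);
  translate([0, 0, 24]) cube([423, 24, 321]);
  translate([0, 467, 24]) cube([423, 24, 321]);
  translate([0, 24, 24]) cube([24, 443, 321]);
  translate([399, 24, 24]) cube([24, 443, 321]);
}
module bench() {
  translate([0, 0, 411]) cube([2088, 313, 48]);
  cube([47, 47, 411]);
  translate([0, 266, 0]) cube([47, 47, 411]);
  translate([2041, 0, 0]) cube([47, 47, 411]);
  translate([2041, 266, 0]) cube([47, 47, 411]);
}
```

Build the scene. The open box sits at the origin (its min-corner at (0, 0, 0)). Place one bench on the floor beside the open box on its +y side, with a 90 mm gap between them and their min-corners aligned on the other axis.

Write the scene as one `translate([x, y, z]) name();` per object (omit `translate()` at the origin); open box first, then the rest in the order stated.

open_box();
translate([0, 581, 0]) bench();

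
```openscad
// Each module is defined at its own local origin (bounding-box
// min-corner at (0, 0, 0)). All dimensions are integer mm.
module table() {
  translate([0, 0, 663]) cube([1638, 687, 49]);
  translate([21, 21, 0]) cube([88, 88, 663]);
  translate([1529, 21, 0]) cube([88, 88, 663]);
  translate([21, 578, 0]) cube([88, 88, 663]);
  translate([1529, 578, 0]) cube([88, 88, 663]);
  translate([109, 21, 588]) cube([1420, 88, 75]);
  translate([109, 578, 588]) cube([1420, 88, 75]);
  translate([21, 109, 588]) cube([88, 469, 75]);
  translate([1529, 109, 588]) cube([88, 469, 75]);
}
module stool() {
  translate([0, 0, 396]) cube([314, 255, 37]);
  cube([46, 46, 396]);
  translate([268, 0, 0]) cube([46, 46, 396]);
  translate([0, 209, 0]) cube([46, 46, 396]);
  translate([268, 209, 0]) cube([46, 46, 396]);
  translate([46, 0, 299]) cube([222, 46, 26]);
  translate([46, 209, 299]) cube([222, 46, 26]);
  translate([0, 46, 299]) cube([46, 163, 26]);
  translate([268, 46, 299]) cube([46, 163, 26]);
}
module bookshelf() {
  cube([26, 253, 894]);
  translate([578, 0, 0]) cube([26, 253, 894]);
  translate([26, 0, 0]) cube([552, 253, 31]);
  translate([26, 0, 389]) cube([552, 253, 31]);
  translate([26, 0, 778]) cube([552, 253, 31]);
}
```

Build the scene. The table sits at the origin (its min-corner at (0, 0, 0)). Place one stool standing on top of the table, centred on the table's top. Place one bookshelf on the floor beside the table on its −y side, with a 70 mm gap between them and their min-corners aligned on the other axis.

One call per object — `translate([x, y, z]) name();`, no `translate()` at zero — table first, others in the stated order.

table();
translate([662, 216, 712]) stool();
translate([0, -323, 0]) bookshelf();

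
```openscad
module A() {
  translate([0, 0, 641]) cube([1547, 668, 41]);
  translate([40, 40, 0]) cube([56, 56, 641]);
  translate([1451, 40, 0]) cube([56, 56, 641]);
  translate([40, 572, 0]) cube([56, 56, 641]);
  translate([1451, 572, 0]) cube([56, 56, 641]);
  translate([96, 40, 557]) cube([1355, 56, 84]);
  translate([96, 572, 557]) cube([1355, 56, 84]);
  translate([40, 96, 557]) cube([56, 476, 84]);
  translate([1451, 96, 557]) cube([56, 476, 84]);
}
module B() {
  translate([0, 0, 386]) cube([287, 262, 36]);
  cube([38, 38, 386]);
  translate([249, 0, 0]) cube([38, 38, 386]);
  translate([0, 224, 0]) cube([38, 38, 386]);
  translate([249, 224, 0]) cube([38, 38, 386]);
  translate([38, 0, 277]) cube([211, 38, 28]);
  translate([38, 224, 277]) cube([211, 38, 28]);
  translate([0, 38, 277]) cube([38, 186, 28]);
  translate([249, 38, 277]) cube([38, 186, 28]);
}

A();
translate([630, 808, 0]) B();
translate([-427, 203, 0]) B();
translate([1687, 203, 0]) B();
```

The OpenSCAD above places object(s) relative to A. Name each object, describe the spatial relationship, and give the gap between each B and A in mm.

Each stool's nearest face is 140 mm from the table's bounding box.

A is a table. B is a stool. Three stools sit around the table at the +y, −x, +x sides. The gap between each stool and the table is 140 mm.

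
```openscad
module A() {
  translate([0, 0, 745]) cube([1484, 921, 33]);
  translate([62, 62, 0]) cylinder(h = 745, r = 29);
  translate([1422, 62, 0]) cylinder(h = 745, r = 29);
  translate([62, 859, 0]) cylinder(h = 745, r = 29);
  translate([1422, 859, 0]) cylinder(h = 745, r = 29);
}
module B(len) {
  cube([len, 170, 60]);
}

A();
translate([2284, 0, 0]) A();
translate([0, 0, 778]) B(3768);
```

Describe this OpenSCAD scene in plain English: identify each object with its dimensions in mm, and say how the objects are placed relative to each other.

A is a table: top 1484 mm (x) × 921 mm (y), 33 mm thick, upper face at z = 778 mm, on four round legs of 58 mm diameter, each leg's bounding box inset 33 mm from the nearest pair of top edges, running from z = 0 to the bottom of the top.

B is a rectangular beam 3768 mm long (x), 170 mm deep (y), 60 mm thick (z).

The beam spans the tops of two tables placed 800 mm apart, resting at z = 778 mm.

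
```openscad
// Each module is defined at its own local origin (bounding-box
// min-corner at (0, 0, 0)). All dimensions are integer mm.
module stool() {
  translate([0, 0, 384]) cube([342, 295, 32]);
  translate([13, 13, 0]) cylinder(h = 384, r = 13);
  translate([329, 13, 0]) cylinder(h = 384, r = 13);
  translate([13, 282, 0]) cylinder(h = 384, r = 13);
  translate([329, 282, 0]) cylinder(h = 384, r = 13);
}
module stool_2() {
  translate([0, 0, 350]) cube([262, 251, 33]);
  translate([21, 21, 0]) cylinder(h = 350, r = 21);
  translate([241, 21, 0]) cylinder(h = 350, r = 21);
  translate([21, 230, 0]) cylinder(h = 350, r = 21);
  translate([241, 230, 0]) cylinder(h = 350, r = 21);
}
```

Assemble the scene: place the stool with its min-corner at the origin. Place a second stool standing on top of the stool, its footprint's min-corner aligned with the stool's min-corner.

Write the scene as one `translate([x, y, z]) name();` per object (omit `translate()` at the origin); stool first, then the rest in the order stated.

stool();
translate([0, 0, 416]) stool_2();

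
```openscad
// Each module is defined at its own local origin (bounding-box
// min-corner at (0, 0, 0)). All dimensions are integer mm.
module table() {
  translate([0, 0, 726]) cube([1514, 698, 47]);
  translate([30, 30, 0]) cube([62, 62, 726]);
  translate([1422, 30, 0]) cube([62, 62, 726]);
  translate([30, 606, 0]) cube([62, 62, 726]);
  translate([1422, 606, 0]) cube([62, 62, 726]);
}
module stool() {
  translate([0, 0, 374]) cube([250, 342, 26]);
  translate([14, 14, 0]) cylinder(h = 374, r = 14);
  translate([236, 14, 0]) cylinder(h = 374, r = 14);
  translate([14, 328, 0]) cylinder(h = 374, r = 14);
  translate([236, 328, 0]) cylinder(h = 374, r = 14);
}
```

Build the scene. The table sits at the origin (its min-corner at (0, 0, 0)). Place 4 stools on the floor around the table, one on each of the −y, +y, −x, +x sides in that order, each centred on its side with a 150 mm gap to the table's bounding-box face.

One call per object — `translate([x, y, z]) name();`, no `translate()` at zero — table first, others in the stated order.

table();
translate([632, -492, 0]) stool();
translate([632, 848, 0]) stool();
translate([-400, 178, 0]) stool();
translate([1664, 178, 0]) stool();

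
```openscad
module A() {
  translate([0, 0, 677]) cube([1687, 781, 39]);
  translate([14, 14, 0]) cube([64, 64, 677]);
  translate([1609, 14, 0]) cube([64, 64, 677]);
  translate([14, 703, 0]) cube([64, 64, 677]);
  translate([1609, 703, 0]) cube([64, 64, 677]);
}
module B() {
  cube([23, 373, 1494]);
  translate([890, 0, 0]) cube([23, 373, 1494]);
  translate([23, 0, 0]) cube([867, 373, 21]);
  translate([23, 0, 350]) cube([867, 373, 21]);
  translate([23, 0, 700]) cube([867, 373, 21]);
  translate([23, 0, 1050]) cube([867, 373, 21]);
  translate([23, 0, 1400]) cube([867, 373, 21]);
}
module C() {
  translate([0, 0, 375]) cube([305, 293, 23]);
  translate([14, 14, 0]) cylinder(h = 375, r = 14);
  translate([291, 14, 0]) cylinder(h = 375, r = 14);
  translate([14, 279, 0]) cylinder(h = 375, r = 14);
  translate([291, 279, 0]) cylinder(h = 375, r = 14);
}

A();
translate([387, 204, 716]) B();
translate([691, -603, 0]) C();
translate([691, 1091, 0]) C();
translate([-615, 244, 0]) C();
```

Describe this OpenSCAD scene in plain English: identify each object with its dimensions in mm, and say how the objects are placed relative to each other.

A is a table: top 1687 mm (x) × 781 mm (y), 39 mm thick, upper face at z = 716 mm, on four 64×64 mm square legs, each inset 14 mm from the nearest pair of top edges, running from z = 0 to the bottom of the top.

B is a bookshelf 913 mm wide overall, 373 mm deep and 1494 mm tall. The two sides are 23 mm thick vertical panels. 5 horizontal shelves of 21 mm thickness span between the inner faces of the sides; the lowest shelf sits on the floor and shelves are stacked with a clear vertical gap of 329 mm between each pair.

C is a four-legged stool. The seat is 305×293 mm, 23 mm thick, top at z = 398 mm. It stands on four round legs, each 28 mm in diameter, from z = 0 to the seat underside, each leg's axis is inset half a diameter from the nearest pair of seat edges (so the leg's bounding box is flush with the corner).

The bookshelf is on top of the table, centred. Three stools sit around the table at the −y, +y, −x sides.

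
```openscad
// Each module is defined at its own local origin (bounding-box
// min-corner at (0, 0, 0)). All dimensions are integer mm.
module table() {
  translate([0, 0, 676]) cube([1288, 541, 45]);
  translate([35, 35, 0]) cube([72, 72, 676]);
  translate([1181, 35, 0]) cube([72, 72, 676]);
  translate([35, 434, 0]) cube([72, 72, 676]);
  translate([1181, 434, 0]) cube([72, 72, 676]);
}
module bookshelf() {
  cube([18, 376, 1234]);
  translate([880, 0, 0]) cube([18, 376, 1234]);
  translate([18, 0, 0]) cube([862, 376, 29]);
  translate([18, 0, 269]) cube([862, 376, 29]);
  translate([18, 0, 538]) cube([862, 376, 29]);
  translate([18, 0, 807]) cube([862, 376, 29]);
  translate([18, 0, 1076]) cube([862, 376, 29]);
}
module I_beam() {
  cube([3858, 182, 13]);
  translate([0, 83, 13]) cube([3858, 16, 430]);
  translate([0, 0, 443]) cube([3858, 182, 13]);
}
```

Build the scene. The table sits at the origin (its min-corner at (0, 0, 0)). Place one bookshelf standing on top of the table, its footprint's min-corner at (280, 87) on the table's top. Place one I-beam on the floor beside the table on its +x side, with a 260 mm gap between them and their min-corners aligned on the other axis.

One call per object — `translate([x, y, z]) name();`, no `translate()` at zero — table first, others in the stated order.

table();
translate([280, 87, 721]) bookshelf();
translate([1548, 0, 0]) I_beam();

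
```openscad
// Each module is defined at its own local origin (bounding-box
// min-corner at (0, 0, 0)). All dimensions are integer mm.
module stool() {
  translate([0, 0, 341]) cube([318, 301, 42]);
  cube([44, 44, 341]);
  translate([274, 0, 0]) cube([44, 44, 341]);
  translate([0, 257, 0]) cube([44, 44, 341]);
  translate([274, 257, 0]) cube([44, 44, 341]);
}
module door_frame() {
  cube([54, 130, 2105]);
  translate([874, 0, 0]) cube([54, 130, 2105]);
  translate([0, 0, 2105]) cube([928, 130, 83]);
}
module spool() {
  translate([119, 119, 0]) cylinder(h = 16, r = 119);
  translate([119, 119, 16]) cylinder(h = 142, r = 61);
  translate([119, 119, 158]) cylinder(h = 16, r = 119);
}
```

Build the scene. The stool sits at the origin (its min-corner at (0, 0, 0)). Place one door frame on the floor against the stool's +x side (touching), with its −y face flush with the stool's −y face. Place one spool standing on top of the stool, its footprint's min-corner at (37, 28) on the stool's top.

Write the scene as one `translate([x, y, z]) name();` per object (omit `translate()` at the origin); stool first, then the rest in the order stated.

stool();
translate([318, 0, 0]) door_frame();
translate([37, 28, 383]) spool();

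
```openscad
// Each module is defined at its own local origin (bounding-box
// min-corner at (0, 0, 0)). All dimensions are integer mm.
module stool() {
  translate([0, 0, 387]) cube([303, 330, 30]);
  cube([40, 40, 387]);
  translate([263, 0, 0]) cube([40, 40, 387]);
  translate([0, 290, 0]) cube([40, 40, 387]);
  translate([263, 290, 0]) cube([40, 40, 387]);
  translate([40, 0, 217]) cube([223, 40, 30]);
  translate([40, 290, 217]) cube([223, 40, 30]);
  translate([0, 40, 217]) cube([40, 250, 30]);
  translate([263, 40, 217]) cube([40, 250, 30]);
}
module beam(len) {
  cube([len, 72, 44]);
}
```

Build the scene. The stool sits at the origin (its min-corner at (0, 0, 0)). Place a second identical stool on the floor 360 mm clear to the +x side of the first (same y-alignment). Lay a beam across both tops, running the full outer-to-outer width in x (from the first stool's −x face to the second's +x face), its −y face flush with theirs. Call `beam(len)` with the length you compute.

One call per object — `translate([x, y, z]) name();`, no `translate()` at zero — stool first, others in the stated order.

stool();
translate([663, 0, 0]) stool();
translate([0, 0, 417]) beam(966);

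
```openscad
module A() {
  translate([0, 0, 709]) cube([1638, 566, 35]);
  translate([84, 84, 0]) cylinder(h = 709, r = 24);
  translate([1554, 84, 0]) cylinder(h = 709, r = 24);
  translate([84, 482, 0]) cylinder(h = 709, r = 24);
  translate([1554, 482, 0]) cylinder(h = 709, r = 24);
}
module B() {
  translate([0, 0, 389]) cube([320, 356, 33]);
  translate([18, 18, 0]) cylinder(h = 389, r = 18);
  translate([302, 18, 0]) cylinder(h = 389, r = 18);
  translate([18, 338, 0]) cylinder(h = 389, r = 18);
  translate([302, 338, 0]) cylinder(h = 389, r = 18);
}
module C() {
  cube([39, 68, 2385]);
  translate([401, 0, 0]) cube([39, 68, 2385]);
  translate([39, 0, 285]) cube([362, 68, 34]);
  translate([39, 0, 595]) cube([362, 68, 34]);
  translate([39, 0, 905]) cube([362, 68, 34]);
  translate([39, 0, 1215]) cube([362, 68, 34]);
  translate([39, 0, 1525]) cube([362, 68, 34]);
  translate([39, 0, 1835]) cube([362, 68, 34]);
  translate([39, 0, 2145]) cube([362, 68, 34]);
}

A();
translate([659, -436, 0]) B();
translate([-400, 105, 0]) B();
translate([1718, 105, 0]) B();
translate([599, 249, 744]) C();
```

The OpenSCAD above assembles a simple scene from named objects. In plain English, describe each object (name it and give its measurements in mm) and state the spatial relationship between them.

A is a rectangular dining table. The top is 1638×566×35 mm with its upper surface at z = 744 mm. It stands on four round legs of 48 mm diameter, each leg's bounding box inset 60 mm from the nearest pair of top edges, running from the floor to the underside of the top.

B is a four-legged stool. The seat is a 320×356×33 mm slab whose top surface is at z = 422 mm; four round legs, each 36 mm in diameter, run from the floor (z = 0) to the underside of the seat, each leg's axis is inset half a diameter from the nearest pair of seat edges (so the leg's bounding box is flush with the corner).

C is a wooden ladder with two side rails of 39×68 mm section and 2385 mm height, set 440 mm apart overall. Between them run 7 rectangular rungs (68 mm deep, 34 mm thick), front faces flush with the rails' −y face. The bottom of the first rung is 285 mm above the floor and each subsequent rung is 310 mm higher than the one below.

Three stools sit around the table at the −y, −x, +x sides. The ladder is on top of the table, centred.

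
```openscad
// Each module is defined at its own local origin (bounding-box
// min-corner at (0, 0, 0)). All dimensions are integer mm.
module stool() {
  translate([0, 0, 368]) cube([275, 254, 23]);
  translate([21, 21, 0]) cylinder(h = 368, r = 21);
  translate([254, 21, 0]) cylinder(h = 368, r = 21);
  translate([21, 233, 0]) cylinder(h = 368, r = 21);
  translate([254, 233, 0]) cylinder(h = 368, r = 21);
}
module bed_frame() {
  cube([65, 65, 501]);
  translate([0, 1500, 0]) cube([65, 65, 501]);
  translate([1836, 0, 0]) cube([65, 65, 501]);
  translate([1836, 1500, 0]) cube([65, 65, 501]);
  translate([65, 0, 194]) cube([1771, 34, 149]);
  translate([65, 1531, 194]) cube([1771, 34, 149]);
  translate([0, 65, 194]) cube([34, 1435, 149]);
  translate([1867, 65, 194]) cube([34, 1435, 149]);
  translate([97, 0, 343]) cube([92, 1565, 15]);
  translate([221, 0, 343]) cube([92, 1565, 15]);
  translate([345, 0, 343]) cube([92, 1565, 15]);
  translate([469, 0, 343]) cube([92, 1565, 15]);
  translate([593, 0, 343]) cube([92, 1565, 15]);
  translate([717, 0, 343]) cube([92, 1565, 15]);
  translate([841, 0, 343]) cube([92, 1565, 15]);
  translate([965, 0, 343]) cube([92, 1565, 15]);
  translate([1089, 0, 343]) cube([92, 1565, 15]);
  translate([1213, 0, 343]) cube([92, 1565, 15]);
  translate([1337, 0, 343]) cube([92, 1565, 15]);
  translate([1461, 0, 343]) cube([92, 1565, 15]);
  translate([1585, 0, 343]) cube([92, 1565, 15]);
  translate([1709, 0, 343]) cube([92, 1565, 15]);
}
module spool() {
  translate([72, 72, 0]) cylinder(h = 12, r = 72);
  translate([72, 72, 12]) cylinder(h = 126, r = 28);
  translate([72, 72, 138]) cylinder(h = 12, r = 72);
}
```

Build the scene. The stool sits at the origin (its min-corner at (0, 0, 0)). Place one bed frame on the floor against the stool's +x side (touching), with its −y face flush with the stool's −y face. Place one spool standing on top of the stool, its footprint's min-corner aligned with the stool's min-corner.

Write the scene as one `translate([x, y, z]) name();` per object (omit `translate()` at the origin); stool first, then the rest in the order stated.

stool();
translate([275, 0, 0]) bed_frame();
translate([0, 0, 391]) spool();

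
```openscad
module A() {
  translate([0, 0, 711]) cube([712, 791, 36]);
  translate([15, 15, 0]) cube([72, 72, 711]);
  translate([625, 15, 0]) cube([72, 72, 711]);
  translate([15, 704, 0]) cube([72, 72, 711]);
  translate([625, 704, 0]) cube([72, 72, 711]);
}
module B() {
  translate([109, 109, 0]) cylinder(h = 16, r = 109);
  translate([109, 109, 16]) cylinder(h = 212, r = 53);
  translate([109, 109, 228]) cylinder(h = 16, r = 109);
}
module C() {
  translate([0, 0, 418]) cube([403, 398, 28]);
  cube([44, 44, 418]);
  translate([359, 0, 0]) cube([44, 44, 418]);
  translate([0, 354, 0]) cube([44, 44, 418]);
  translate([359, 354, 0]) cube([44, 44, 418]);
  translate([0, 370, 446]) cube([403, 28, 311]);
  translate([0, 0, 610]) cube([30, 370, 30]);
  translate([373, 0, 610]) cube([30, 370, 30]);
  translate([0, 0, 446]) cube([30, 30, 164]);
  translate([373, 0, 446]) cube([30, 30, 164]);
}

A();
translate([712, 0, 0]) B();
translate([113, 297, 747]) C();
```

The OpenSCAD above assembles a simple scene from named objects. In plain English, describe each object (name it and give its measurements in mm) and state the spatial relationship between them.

A is a table: top 712 mm (x) × 791 mm (y), 36 mm thick, upper face at z = 747 mm, on four 72×72 mm square legs, each inset 15 mm from the nearest pair of top edges, running from z = 0 to the bottom of the top.

B is a spool: two coaxial disc flanges of radius 109 mm and thickness 16 mm, joined by a core cylinder of radius 53 mm and height 212 mm. The lower flange rests on z = 0 and the three cylinders share a vertical axis.

C is a chair: 403×398 mm seat, 28 mm thick, top at z = 446 mm, on four 44 mm square corner legs flush with the seat edges. A 28 mm thick backrest slab spans the full seat width, extending 311 mm above the seat top, its back face flush with the seat's +y edge. Two armrests of 30×30 mm section run along each side from the seat's front edge to the front of the backrest, top faces 194 mm above the seat top and outer faces flush with the seat's x-edges; a 30×30 mm post under the front of each armrest stands on the seat at the front corner.

The spool is against the table's +x side, with their −y faces flush. The chair is on top of the table.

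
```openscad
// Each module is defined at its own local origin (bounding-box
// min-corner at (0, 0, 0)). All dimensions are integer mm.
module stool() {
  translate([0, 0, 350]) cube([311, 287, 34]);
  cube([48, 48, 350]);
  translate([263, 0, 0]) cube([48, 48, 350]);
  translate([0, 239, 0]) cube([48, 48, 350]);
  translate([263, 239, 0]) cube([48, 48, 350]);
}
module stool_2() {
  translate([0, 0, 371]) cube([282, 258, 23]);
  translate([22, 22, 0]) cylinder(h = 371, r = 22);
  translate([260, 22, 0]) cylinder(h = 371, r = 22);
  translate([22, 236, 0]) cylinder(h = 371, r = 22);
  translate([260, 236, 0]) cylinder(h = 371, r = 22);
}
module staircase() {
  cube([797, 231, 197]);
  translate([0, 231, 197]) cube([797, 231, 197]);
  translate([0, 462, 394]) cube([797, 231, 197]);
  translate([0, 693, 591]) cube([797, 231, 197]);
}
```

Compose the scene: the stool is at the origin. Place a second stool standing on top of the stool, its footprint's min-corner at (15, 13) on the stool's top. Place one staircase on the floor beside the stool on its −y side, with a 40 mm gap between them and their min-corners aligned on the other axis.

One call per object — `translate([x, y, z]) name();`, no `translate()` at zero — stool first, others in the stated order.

stool();
translate([15, 13, 384]) stool_2();
translate([0, -964, 0]) staircase();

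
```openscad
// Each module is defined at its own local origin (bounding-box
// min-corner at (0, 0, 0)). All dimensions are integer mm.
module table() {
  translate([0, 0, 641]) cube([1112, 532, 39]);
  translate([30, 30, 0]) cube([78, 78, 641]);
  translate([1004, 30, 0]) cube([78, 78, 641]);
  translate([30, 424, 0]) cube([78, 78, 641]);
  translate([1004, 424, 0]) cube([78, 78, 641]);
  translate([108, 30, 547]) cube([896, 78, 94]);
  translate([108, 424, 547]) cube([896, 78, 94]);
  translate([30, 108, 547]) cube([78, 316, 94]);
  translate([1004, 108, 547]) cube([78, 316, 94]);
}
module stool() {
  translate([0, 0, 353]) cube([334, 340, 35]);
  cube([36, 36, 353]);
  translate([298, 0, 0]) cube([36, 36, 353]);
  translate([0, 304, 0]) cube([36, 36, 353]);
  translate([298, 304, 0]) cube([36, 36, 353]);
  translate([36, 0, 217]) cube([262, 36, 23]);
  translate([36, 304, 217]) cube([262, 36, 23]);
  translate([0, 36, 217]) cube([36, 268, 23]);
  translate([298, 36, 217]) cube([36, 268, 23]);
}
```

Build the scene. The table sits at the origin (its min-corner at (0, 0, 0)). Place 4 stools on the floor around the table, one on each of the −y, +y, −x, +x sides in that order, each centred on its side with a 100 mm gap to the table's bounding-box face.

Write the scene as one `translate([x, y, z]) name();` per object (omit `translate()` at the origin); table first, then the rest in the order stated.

table();
translate([389, -440, 0]) stool();
translate([389, 632, 0]) stool();
translate([-434, 96, 0]) stool();
translate([1212, 96, 0]) stool();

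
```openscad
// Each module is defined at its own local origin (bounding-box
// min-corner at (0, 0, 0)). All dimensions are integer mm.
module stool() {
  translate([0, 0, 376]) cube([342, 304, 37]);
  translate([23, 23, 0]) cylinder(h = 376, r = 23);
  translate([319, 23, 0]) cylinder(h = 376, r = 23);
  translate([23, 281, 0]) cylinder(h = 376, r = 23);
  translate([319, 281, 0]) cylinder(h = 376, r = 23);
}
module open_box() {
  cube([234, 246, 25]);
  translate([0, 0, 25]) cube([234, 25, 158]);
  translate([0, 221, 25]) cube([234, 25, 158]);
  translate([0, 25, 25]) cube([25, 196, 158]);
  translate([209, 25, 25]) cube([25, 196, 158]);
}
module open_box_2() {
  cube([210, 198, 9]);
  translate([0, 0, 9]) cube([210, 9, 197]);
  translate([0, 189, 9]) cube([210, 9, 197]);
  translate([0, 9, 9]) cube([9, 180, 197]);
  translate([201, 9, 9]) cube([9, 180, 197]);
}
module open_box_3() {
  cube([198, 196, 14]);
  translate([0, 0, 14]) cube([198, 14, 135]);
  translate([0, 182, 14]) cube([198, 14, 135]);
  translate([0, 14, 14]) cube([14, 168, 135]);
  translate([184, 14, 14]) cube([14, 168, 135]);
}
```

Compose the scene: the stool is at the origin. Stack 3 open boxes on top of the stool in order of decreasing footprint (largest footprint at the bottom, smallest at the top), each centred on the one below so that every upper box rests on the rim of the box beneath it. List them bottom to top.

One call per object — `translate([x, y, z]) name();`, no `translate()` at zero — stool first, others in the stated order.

stool();
translate([54, 29, 413]) open_box();
translate([66, 53, 596]) open_box_2();
translate([72, 54, 802]) open_box_3();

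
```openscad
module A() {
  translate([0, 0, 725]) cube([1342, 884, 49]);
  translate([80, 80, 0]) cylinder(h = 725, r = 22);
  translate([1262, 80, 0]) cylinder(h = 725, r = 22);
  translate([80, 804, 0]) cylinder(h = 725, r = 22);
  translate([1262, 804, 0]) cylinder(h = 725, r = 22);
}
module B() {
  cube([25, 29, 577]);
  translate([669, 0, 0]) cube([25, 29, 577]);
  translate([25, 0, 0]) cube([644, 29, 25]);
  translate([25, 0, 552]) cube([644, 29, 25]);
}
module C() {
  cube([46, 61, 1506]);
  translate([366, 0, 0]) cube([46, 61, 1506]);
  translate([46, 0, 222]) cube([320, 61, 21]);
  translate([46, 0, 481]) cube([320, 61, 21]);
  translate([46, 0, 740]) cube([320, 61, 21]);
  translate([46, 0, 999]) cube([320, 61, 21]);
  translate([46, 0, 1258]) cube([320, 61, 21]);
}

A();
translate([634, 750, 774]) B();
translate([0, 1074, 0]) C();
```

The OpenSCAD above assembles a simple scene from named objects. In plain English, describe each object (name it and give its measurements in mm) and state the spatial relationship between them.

A is a rectangular dining table. The top is 1342×884×49 mm with its upper surface at z = 774 mm. It stands on four round legs of 44 mm diameter, each leg's bounding box inset 58 mm from the nearest pair of top edges, running from the floor to the underside of the top.

B is a picture frame with a 644×527 mm rectangular opening (x by z) and a uniform 25 mm border on every side. Frame depth is 29 mm along y. It is built from two vertical stiles running the full outside height and two horizontal rails spanning the gap between the stiles.

C is a straight ladder. Two 46×61 mm vertical rails, 1506 mm tall, stand 412 mm apart (outside-to-outside) with their front faces coplanar on the −y side. 5 rungs, each 61 mm deep and 21 mm tall, span between the inner faces of the rails, front faces flush with the rails. The lowest rung's underside is at z = 222 mm and rungs are spaced 259 mm apart (underside to underside).

The picture frame is on top of the table. The ladder is on the floor beside the table on its +y side.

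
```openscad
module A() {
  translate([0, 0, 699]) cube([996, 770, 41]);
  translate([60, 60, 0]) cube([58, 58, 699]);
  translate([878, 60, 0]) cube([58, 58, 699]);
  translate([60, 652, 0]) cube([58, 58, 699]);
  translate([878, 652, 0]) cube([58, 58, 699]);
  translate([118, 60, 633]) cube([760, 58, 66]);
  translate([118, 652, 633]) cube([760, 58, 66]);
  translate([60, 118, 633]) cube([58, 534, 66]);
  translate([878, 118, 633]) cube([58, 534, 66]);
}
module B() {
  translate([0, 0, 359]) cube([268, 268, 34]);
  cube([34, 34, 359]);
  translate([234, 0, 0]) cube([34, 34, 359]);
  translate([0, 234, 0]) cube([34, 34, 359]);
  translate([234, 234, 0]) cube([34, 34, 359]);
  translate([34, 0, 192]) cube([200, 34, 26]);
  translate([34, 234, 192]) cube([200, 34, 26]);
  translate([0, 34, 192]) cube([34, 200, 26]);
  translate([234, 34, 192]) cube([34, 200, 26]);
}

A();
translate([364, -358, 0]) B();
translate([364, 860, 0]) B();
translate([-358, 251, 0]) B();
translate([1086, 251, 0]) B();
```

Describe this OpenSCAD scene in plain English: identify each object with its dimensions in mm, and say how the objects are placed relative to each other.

A is a table with a 996×770 mm rectangular top, 41 mm thick, top surface at z = 740 mm, supported by four 58×58 mm square legs, each inset 60 mm from the nearest pair of top edges, running from the floor. Four apron rails, 58 mm thick and 66 mm tall, run between adjacent legs with their top edges flush with the underside of the top and their outer faces flush with the legs' outer faces.

B is a four-legged stool. The seat is a 268×268×34 mm slab whose top surface is at z = 393 mm; four square legs, each 34×34 mm in cross-section, run from the floor (z = 0) to the underside of the seat, each flush with a corner of the seat. Four stretchers, 34 mm wide and 26 mm tall, connect adjacent legs with their undersides at z = 192 mm, each running between the inner faces of the legs it joins and aligned with the legs' outer faces on the other axis.

Four stools sit around the table at the −y, +y, −x, +x sides.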